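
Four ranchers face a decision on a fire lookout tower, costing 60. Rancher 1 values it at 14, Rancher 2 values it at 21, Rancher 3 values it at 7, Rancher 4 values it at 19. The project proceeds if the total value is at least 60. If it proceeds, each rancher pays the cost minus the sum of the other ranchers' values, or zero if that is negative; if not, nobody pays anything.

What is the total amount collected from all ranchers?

Total value 61 ≥ cost 60, so it is built.
Rancher 1: others sum to 47; max(0, 60 - 47) = 13.
Rancher 2: others sum to 40; max(0, 60 - 40) = 20.
Rancher 3: others sum to 54; max(0, 60 - 54) = 6.
Rancher 4: others sum to 42; max(0, 60 - 42) = 18.
Total collected = 13 + 20 + 6 + 18 = 57.

57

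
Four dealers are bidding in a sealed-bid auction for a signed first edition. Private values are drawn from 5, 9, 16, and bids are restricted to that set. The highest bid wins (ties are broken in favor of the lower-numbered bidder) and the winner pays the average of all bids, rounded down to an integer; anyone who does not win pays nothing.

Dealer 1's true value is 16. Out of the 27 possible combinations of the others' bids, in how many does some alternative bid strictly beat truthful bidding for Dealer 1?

8

Others bid (5, 5, 5): truth gives 9; bid 5 gives 11 > 9. Violating.
Others bid (5, 5, 9): truth gives 8; bid 9 gives 9 > 8. Violating.
Others bid (5, 9, 5): truth gives 8; bid 9 gives 9 > 8. Violating.
Others bid (5, 9, 9): truth gives 7; bid 9 gives 8 > 7. Violating.
Others bid (5, 5, 16): truth gives 6; no alternative beats it.
Others bid (5, 9, 16): truth gives 5; no alternative beats it.
(Checking all 27 profiles: 8 have a profitable deviation, 19 do not.)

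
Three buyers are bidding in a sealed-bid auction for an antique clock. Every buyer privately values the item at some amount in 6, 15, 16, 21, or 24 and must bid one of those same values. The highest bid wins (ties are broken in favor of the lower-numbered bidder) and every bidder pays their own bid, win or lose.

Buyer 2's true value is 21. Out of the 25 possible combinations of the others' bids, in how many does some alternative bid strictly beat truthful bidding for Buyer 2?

Others bid (6, 6): truth gives 0; bid 15 gives 6 > 0. Violating.
Others bid (6, 15): truth gives 0; bid 15 gives 6 > 0. Violating.
Others bid (6, 16): truth gives 0; bid 16 gives 5 > 0. Violating.
Others bid (6, 24): truth gives -21; bid 24 gives -3 > -21. Violating.
Others bid (6, 21): truth gives 0; no alternative beats it.
Others bid (15, 21): truth gives 0; no alternative beats it.
(Checking all 25 profiles: 19 have a profitable deviation, 6 do not.)

19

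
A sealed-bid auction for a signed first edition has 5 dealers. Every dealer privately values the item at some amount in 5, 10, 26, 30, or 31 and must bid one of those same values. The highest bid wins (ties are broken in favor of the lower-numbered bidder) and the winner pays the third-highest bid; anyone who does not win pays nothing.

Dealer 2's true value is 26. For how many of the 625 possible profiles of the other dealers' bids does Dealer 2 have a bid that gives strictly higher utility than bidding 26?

64

Others bid (5, 5, 5, 30): truth gives 0; bid 30 gives 21 > 0. Violating.
Others bid (5, 5, 5, 31): truth gives 0; bid 31 gives 21 > 0. Violating.
Others bid (5, 5, 10, 30): truth gives 0; bid 30 gives 16 > 0. Violating.
Others bid (5, 5, 10, 31): truth gives 0; bid 31 gives 16 > 0. Violating.
Others bid (5, 5, 5, 5): truth gives 21; no alternative beats it.
Others bid (5, 5, 5, 10): truth gives 21; no alternative beats it.
(Checking all 625 profiles: 64 have a profitable deviation, 561 do not.)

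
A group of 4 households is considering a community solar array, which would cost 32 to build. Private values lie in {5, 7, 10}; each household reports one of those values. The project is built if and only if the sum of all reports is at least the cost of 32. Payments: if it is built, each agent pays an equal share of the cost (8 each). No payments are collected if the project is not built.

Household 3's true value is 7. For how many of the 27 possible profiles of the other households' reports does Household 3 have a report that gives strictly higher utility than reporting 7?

3

Others report (5, 10, 10): truth gives -1; report 5 gives 0 > -1. Violating.
Others report (10, 5, 10): truth gives -1; report 5 gives 0 > -1. Violating.
Others report (10, 10, 5): truth gives -1; report 5 gives 0 > -1. Violating.
Others report (5, 5, 5): truth gives 0; no alternative beats it.
Others report (5, 5, 7): truth gives 0; no alternative beats it.
(Checking all 27 profiles: 3 have a profitable deviation, 24 do not.)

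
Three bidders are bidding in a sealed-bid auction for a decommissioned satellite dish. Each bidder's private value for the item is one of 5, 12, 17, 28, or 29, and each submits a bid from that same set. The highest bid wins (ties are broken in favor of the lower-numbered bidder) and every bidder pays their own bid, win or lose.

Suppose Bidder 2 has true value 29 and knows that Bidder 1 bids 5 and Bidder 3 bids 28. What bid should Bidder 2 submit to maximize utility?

Bid 5: loses but pays 5, utility -5.
Bid 12: loses but pays 12, utility -12.
Bid 17: loses but pays 17, utility -17.
Bid 28: wins, pays 28, utility 29 - 28 = 1.
Bid 29: wins, pays 29, utility 29 - 29 = 0.
The best choice is 28 with utility 1.

28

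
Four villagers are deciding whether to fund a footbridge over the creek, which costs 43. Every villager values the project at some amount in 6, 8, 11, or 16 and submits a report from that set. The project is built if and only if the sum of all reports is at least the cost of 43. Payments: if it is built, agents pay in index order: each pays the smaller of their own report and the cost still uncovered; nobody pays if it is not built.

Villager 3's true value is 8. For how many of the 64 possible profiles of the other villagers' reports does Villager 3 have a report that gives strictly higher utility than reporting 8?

13

Others report (6, 16, 16): truth gives 0; report 6 gives 2 > 0. Violating.
Others report (8, 16, 16): truth gives 0; report 6 gives 2 > 0. Violating.
Others report (11, 11, 16): truth gives 0; report 6 gives 2 > 0. Violating.
Others report (11, 16, 11): truth gives 0; report 6 gives 2 > 0. Violating.
Others report (6, 6, 6): truth gives 0; no alternative beats it.
Others report (6, 6, 8): truth gives 0; no alternative beats it.
(Checking all 64 profiles: 13 have a profitable deviation, 51 do not.)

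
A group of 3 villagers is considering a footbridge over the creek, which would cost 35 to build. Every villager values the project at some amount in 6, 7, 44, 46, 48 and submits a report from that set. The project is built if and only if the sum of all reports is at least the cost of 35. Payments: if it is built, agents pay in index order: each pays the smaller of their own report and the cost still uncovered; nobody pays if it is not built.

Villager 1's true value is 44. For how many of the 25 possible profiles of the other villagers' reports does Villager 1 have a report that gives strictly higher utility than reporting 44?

Others report (6, 44): truth gives 9; report 6 gives 38 > 9. Violating.
Others report (6, 46): truth gives 9; report 6 gives 38 > 9. Violating.
Others report (6, 48): truth gives 9; report 6 gives 38 > 9. Violating.
Others report (7, 44): truth gives 9; report 6 gives 38 > 9. Violating.
Others report (6, 6): truth gives 9; no alternative beats it.
Others report (6, 7): truth gives 9; no alternative beats it.
(Checking all 25 profiles: 21 have a profitable deviation, 4 do not.)

21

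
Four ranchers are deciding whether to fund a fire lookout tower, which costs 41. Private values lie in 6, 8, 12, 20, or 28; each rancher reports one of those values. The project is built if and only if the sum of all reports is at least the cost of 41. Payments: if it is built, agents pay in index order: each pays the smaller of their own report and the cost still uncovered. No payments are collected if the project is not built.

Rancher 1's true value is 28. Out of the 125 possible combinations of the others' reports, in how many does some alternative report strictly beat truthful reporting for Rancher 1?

Others report (6, 6, 12): truth gives 0; report 20 gives 8 > 0. Violating.
Others report (6, 6, 20): truth gives 0; report 12 gives 16 > 0. Violating.
Others report (6, 6, 28): truth gives 0; report 6 gives 22 > 0. Violating.
Others report (6, 8, 8): truth gives 0; report 20 gives 8 > 0. Violating.
Others report (6, 6, 6): truth gives 0; no alternative beats it.
Others report (6, 6, 8): truth gives 0; no alternative beats it.
(Checking all 125 profiles: 121 have a profitable deviation, 4 do not.)

121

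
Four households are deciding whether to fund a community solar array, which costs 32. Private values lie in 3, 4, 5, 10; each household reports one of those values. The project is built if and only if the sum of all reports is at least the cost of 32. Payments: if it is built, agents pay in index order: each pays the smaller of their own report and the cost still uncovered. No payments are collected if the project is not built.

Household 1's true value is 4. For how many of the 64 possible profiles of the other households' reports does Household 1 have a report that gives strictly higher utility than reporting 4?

Others report (10, 10, 10): truth gives 0; report 3 gives 1 > 0. Violating.
Others report (3, 3, 3): truth gives 0; no alternative beats it.
Others report (3, 3, 4): truth gives 0; no alternative beats it.
(Checking all 64 profiles: 1 has a profitable deviation, 63 do not.)

1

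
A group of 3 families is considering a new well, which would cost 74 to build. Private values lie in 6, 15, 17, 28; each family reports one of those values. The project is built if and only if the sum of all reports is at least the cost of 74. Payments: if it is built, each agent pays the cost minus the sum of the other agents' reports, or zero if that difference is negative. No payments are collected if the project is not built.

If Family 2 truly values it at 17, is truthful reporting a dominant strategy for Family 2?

Yes

Check each profile of the others' reports and compare truth against every alternative report.
Others report (6, 6): truth gives 0, best alternative gives 0.
Others report (6, 15): truth gives 0, best alternative gives 0.
Others report (6, 17): truth gives 0, best alternative gives 0.
Others report (6, 28): truth gives 0, best alternative gives 0.
Others report (15, 6): truth gives 0, best alternative gives 0.
Others report (15, 15): truth gives 0, best alternative gives 0.
(Remaining 10 profiles checked similarly; truth is weakly best in each.)
In every case the truthful report is at least as good as any alternative, so it is a dominant strategy.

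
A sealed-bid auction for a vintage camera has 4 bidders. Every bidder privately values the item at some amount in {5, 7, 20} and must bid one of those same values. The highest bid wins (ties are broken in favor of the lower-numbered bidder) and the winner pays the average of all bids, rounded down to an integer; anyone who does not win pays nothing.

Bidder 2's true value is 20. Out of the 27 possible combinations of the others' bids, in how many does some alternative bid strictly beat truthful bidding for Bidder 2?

Others bid (5, 5, 5): truth gives 12; bid 7 gives 15 > 12. Violating.
Others bid (5, 5, 7): truth gives 11; bid 7 gives 14 > 11. Violating.
Others bid (5, 7, 5): truth gives 11; bid 7 gives 14 > 11. Violating.
Others bid (5, 7, 7): truth gives 11; bid 7 gives 14 > 11. Violating.
Others bid (5, 5, 20): truth gives 8; no alternative beats it.
Others bid (5, 7, 20): truth gives 7; no alternative beats it.
(Checking all 27 profiles: 4 have a profitable deviation, 23 do not.)

4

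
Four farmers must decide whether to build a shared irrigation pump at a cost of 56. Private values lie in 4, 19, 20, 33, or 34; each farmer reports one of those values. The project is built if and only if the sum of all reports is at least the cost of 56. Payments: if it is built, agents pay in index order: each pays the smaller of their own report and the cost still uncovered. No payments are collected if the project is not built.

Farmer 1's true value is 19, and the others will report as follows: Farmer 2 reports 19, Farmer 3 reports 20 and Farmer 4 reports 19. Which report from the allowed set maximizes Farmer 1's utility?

4

Report 4: project built, pays 4, utility 19 - 4 = 15.
Report 19: project built, pays 19, utility 19 - 19 = 0.
Report 20: project built, pays 20, utility 19 - 20 = -1.
Report 33: project built, pays 33, utility 19 - 33 = -14.
Report 34: project built, pays 34, utility 19 - 34 = -15.
The best choice is 4 with utility 15.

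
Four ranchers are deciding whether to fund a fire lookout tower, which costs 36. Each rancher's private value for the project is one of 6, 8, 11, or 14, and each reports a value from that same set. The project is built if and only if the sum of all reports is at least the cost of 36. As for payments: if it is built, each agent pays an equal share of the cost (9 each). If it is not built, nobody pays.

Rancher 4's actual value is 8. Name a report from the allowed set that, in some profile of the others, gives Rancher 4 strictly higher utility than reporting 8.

Suppose Rancher 1 reports 6, Rancher 2 reports 8 and Rancher 3 reports 14.
Report 8: project built, pays 9, utility 8 - 9 = -1.
Report 6: project not built, utility 0.
So reporting 6 beats truth here (0 > -1).

6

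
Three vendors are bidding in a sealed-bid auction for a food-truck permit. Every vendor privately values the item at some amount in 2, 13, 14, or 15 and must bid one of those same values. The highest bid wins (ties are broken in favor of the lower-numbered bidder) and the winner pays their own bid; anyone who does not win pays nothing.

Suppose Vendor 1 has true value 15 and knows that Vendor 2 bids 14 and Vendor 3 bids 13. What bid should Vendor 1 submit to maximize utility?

14

Bid 2: loses, pays 0, utility 0.
Bid 13: loses, pays 0, utility 0.
Bid 14: wins, pays 14, utility 15 - 14 = 1.
Bid 15: wins, pays 15, utility 15 - 15 = 0.
The best choice is 14 with utility 1.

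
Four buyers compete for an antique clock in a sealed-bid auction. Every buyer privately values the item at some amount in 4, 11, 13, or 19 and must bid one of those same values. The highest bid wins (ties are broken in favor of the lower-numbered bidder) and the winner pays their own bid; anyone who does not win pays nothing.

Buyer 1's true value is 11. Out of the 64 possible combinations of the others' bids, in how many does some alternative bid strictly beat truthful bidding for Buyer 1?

Others bid (4, 4, 4): truth gives 0; bid 4 gives 7 > 0. Violating.
Others bid (4, 4, 11): truth gives 0; no alternative beats it.
Others bid (4, 4, 13): truth gives 0; no alternative beats it.
(Checking all 64 profiles: 1 has a profitable deviation, 63 do not.)

1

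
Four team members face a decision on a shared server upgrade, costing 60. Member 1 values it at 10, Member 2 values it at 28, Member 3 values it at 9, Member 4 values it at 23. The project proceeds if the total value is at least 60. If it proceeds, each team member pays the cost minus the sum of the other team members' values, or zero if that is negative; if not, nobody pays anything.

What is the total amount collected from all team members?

31

Total value 70 ≥ cost 60, so it is built.
Member 1: others sum to 60; max(0, 60 - 60) = 0.
Member 2: others sum to 42; max(0, 60 - 42) = 18.
Member 3: others sum to 61; max(0, 60 - 61) = 0.
Member 4: others sum to 47; max(0, 60 - 47) = 13.
Total collected = 0 + 18 + 0 + 13 = 31.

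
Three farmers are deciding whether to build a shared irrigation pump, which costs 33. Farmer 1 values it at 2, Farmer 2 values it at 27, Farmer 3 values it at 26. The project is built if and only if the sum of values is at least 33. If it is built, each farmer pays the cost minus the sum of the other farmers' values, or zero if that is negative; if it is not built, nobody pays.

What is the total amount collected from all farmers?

9

Total value 55 ≥ cost 33, so it is built.
Farmer 1: others sum to 53; max(0, 33 - 53) = 0.
Farmer 2: others sum to 28; max(0, 33 - 28) = 5.
Farmer 3: others sum to 29; max(0, 33 - 29) = 4.
Total collected = 0 + 5 + 4 = 9.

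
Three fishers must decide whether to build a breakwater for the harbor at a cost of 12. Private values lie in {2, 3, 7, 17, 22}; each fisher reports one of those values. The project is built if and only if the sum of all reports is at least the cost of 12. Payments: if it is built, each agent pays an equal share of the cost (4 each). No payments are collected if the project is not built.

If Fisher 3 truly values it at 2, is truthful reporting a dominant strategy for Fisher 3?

Check each profile of the others' reports and compare truth against every alternative report.
Others report (2, 7): truth gives 0, best alternative gives -2.
Others report (7, 2): truth gives 0, best alternative gives -2.
Others report (2, 17): truth gives -2, best alternative gives -2.
Others report (2, 22): truth gives -2, best alternative gives -2.
Others report (3, 7): truth gives -2, best alternative gives -2.
Others report (3, 17): truth gives -2, best alternative gives -2.
(Remaining 19 profiles checked similarly; truth is weakly best in each.)
In every case the truthful report is at least as good as any alternative, so it is a dominant strategy.

Yes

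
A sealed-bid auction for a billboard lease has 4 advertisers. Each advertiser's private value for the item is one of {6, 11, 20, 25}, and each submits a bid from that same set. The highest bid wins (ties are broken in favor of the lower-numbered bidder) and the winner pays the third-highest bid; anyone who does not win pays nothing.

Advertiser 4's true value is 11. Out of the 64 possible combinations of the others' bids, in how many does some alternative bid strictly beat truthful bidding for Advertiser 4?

Others bid (6, 6, 11): truth gives 0; bid 20 gives 5 > 0. Violating.
Others bid (6, 6, 20): truth gives 0; bid 25 gives 5 > 0. Violating.
Others bid (6, 11, 6): truth gives 0; bid 20 gives 5 > 0. Violating.
Others bid (6, 20, 6): truth gives 0; bid 25 gives 5 > 0. Violating.
Others bid (6, 6, 6): truth gives 5; no alternative beats it.
Others bid (6, 6, 25): truth gives 0; no alternative beats it.
(Checking all 64 profiles: 6 have a profitable deviation, 58 do not.)

6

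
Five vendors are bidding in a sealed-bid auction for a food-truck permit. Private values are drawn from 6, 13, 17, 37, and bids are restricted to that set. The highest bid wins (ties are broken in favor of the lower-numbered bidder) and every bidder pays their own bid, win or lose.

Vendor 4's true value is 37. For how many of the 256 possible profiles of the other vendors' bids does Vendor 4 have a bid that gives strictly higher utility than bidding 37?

Others bid (6, 6, 6, 6): truth gives 0; bid 13 gives 24 > 0. Violating.
Others bid (6, 6, 6, 13): truth gives 0; bid 13 gives 24 > 0. Violating.
Others bid (6, 6, 6, 17): truth gives 0; bid 17 gives 20 > 0. Violating.
Others bid (6, 6, 13, 6): truth gives 0; bid 17 gives 20 > 0. Violating.
Others bid (6, 6, 6, 37): truth gives 0; no alternative beats it.
Others bid (6, 6, 13, 37): truth gives 0; no alternative beats it.
(Checking all 256 profiles: 172 have a profitable deviation, 84 do not.)

172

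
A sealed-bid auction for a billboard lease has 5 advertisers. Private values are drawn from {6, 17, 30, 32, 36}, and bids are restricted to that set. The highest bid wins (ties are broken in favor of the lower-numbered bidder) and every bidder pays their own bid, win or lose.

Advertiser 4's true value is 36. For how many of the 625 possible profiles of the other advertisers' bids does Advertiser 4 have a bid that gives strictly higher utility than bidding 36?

413

Others bid (6, 6, 6, 6): truth gives 0; bid 17 gives 19 > 0. Violating.
Others bid (6, 6, 6, 17): truth gives 0; bid 17 gives 19 > 0. Violating.
Others bid (6, 6, 6, 30): truth gives 0; bid 30 gives 6 > 0. Violating.
Others bid (6, 6, 6, 32): truth gives 0; bid 32 gives 4 > 0. Violating.
Others bid (6, 6, 6, 36): truth gives 0; no alternative beats it.
Others bid (6, 6, 17, 36): truth gives 0; no alternative beats it.
(Checking all 625 profiles: 413 have a profitable deviation, 212 do not.)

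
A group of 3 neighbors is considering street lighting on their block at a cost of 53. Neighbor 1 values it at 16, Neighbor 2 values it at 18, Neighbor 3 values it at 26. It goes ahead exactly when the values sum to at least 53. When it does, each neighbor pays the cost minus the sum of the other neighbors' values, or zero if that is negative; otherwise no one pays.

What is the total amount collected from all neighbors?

39

Total value 60 ≥ cost 53, so it is built.
Neighbor 1: others sum to 44; max(0, 53 - 44) = 9.
Neighbor 2: others sum to 42; max(0, 53 - 42) = 11.
Neighbor 3: others sum to 34; max(0, 53 - 34) = 19.
Total collected = 9 + 11 + 19 = 39.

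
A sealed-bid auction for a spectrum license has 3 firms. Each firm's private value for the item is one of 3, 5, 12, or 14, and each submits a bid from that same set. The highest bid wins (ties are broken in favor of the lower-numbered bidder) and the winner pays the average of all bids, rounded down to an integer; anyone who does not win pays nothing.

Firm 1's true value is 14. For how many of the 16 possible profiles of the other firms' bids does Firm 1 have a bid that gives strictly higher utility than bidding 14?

6

Others bid (3, 3): truth gives 8; bid 3 gives 11 > 8. Violating.
Others bid (3, 5): truth gives 7; bid 5 gives 10 > 7. Violating.
Others bid (5, 3): truth gives 7; bid 5 gives 10 > 7. Violating.
Others bid (5, 5): truth gives 6; bid 5 gives 9 > 6. Violating.
Others bid (3, 12): truth gives 5; no alternative beats it.
Others bid (3, 14): truth gives 4; no alternative beats it.
(Checking all 16 profiles: 6 have a profitable deviation, 10 do not.)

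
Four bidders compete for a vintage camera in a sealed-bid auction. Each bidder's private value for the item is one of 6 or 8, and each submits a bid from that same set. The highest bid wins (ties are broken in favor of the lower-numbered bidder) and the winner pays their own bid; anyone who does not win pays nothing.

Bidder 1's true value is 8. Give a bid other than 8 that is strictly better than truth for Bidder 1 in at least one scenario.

Suppose Bidder 2 bids 6, Bidder 3 bids 6 and Bidder 4 bids 6.
Bid 8: wins, pays 8, utility 8 - 8 = 0.
Bid 6: wins, pays 6, utility 8 - 6 = 2.
So bidding 6 beats truth here (2 > 0).

6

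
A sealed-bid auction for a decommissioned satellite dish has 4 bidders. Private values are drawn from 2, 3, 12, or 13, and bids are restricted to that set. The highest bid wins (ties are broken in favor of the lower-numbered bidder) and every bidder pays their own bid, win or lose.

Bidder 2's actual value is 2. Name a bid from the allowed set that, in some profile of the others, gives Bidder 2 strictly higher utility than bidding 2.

3

Suppose Bidder 1 bids 2, Bidder 3 bids 2 and Bidder 4 bids 2.
Bid 2: loses but pays 2, utility -2.
Bid 3: wins, pays 3, utility 2 - 3 = -1.
So bidding 3 beats truth here (-1 > -2).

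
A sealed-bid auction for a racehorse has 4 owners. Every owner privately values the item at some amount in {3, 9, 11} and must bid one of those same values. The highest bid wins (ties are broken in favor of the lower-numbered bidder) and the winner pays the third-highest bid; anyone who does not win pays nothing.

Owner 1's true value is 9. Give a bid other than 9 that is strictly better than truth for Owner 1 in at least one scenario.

11

Suppose Owner 2 bids 3, Owner 3 bids 3 and Owner 4 bids 11.
Bid 9: loses, pays 0, utility 0.
Bid 11: wins, pays 3, utility 9 - 3 = 6.
So bidding 11 beats truth here (6 > 0).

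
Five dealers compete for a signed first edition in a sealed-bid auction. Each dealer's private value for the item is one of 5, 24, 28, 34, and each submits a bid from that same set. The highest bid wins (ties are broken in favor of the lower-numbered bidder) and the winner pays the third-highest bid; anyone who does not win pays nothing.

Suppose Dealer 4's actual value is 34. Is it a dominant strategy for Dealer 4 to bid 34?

Yes

Check each profile of the others' bids and compare truth against every alternative bid.
Others bid (5, 5, 5, 34): truth gives 29, best alternative gives 0.
Others bid (5, 5, 28, 5): truth gives 29, best alternative gives 0.
Others bid (5, 28, 5, 5): truth gives 29, best alternative gives 0.
Others bid (28, 5, 5, 5): truth gives 29, best alternative gives 0.
Others bid (5, 5, 24, 34): truth gives 10, best alternative gives 0.
Others bid (5, 5, 28, 24): truth gives 10, best alternative gives 0.
(Remaining 250 profiles checked similarly; truth is weakly best in each.)
In every case the truthful bid is at least as good as any alternative, so it is a dominant strategy.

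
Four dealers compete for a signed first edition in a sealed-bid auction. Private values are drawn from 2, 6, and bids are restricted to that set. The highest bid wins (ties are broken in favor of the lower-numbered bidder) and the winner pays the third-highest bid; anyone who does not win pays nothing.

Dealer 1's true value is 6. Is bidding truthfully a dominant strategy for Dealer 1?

Check each profile of the others' bids and compare truth against every alternative bid.
Others bid (2, 2, 6): truth gives 4, best alternative gives 0.
Others bid (2, 6, 2): truth gives 4, best alternative gives 0.
Others bid (6, 2, 2): truth gives 4, best alternative gives 0.
Others bid (2, 2, 2): truth gives 4, best alternative gives 4.
Others bid (2, 6, 6): truth gives 0, best alternative gives 0.
Others bid (6, 2, 6): truth gives 0, best alternative gives 0.
(Remaining 2 profiles checked similarly; truth is weakly best in each.)
In every case the truthful bid is at least as good as any alternative, so it is a dominant strategy.

Yes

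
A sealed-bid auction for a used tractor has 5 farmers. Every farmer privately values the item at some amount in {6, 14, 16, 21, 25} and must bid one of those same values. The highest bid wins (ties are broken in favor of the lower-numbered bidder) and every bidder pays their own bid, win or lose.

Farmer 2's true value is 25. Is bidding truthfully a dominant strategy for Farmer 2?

Consider the case where Farmer 1 bids 6, Farmer 3 bids 6, Farmer 4 bids 6 and Farmer 5 bids 6.
Truthful bid 25: wins, pays 25, utility 25 - 25 = 0.
Bid 14 instead: wins, pays 14, utility 25 - 14 = 11.
Since 11 > 0, bidding 14 is strictly better here, so truthful bidding is not dominant.

No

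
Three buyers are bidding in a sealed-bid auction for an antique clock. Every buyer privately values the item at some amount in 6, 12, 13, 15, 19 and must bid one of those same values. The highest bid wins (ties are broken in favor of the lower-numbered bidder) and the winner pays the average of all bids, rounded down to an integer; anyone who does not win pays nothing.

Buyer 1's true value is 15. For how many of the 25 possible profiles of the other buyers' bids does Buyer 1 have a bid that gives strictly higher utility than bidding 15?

10

Others bid (6, 6): truth gives 6; bid 6 gives 9 > 6. Violating.
Others bid (6, 12): truth gives 4; bid 12 gives 5 > 4. Violating.
Others bid (6, 13): truth gives 4; bid 13 gives 5 > 4. Violating.
Others bid (6, 19): truth gives 0; bid 19 gives 1 > 0. Violating.
Others bid (6, 15): truth gives 3; no alternative beats it.
Others bid (12, 15): truth gives 1; no alternative beats it.
(Checking all 25 profiles: 10 have a profitable deviation, 15 do not.)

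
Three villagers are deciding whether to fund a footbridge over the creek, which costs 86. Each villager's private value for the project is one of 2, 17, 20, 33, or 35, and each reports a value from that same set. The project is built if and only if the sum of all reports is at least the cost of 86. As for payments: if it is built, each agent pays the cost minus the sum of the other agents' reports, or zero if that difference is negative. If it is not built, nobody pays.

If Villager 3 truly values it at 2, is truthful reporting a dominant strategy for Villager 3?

Check each profile of the others' reports and compare truth against every alternative report.
Others report (35, 35): truth gives 0, best alternative gives -14.
Others report (2, 2): truth gives 0, best alternative gives 0.
Others report (2, 17): truth gives 0, best alternative gives 0.
Others report (2, 20): truth gives 0, best alternative gives 0.
Others report (2, 33): truth gives 0, best alternative gives 0.
Others report (2, 35): truth gives 0, best alternative gives 0.
(Remaining 19 profiles checked similarly; truth is weakly best in each.)
In every case the truthful report is at least as good as any alternative, so it is a dominant strategy.

Yes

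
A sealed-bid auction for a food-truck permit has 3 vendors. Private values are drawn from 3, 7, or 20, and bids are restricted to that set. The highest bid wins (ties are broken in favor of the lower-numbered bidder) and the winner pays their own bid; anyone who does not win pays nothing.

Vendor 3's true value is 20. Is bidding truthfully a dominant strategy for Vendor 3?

No

Consider the case where Vendor 1 bids 3 and Vendor 2 bids 3.
Truthful bid 20: wins, pays 20, utility 20 - 20 = 0.
Bid 7 instead: wins, pays 7, utility 20 - 7 = 13.
Since 13 > 0, bidding 7 is strictly better here, so truthful bidding is not dominant.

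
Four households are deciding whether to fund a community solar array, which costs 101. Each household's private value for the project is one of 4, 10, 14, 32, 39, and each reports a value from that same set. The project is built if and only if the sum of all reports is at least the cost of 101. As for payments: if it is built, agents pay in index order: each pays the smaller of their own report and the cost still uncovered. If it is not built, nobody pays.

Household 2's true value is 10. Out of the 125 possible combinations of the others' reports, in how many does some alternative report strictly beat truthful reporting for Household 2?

Others report (32, 32, 39): truth gives 0; report 4 gives 6 > 0. Violating.
Others report (32, 39, 32): truth gives 0; report 4 gives 6 > 0. Violating.
Others report (32, 39, 39): truth gives 0; report 4 gives 6 > 0. Violating.
Others report (39, 32, 32): truth gives 0; report 4 gives 6 > 0. Violating.
Others report (4, 4, 4): truth gives 0; no alternative beats it.
Others report (4, 4, 10): truth gives 0; no alternative beats it.
(Checking all 125 profiles: 7 have a profitable deviation, 118 do not.)

7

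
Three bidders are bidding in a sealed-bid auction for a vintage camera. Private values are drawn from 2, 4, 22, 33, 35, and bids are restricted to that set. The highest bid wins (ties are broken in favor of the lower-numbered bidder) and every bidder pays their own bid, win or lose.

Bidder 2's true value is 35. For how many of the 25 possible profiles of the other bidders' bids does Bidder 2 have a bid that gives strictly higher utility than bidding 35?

17

Others bid (2, 2): truth gives 0; bid 4 gives 31 > 0. Violating.
Others bid (2, 4): truth gives 0; bid 4 gives 31 > 0. Violating.
Others bid (2, 22): truth gives 0; bid 22 gives 13 > 0. Violating.
Others bid (2, 33): truth gives 0; bid 33 gives 2 > 0. Violating.
Others bid (2, 35): truth gives 0; no alternative beats it.
Others bid (4, 35): truth gives 0; no alternative beats it.
(Checking all 25 profiles: 17 have a profitable deviation, 8 do not.)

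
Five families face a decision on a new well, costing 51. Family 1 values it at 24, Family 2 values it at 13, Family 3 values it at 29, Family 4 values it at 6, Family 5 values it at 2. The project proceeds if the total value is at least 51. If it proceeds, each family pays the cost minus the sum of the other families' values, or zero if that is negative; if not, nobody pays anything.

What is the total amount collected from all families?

Total value 74 ≥ cost 51, so it is built.
Family 1: others sum to 50; max(0, 51 - 50) = 1.
Family 2: others sum to 61; max(0, 51 - 61) = 0.
Family 3: others sum to 45; max(0, 51 - 45) = 6.
Family 4: others sum to 68; max(0, 51 - 68) = 0.
Family 5: others sum to 72; max(0, 51 - 72) = 0.
Total collected = 1 + 0 + 6 + 0 + 0 = 7.

7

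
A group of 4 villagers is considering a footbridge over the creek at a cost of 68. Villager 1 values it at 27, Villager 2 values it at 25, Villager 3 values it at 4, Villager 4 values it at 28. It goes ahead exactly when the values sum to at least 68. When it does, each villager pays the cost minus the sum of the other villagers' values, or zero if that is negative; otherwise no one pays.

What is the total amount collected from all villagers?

32

Total value 84 ≥ cost 68, so it is built.
Villager 1: others sum to 57; max(0, 68 - 57) = 11.
Villager 2: others sum to 59; max(0, 68 - 59) = 9.
Villager 3: others sum to 80; max(0, 68 - 80) = 0.
Villager 4: others sum to 56; max(0, 68 - 56) = 12.
Total collected = 11 + 9 + 0 + 12 = 32.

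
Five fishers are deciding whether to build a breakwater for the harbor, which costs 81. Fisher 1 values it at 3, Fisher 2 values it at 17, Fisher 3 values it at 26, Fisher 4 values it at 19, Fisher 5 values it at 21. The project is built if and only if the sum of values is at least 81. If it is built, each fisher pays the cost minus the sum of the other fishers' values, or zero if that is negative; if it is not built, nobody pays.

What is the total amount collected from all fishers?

63

Total value 86 ≥ cost 81, so it is built.
Fisher 1: others sum to 83; max(0, 81 - 83) = 0.
Fisher 2: others sum to 69; max(0, 81 - 69) = 12.
Fisher 3: others sum to 60; max(0, 81 - 60) = 21.
Fisher 4: others sum to 67; max(0, 81 - 67) = 14.
Fisher 5: others sum to 65; max(0, 81 - 65) = 16.
Total collected = 0 + 12 + 21 + 14 + 16 = 63.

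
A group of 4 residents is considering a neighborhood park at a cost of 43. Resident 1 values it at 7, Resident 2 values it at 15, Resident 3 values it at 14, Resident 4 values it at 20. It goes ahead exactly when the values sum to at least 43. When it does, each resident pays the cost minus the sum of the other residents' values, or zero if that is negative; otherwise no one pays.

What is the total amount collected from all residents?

10

Total value 56 ≥ cost 43, so it is built.
Resident 1: others sum to 49; max(0, 43 - 49) = 0.
Resident 2: others sum to 41; max(0, 43 - 41) = 2.
Resident 3: others sum to 42; max(0, 43 - 42) = 1.
Resident 4: others sum to 36; max(0, 43 - 36) = 7.
Total collected = 0 + 2 + 1 + 7 = 10.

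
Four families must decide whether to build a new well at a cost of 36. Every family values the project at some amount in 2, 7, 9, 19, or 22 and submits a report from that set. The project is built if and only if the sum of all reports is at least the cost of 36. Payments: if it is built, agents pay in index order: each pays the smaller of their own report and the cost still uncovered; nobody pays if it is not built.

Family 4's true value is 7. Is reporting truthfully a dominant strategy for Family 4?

Check each profile of the others' reports and compare truth against every alternative report.
Others report (2, 19, 19): truth gives 7, best alternative gives 7.
Others report (2, 19, 22): truth gives 7, best alternative gives 7.
Others report (2, 22, 19): truth gives 7, best alternative gives 7.
Others report (2, 22, 22): truth gives 7, best alternative gives 7.
Others report (7, 7, 22): truth gives 7, best alternative gives 7.
Others report (7, 9, 22): truth gives 7, best alternative gives 7.
(Remaining 119 profiles checked similarly; truth is weakly best in each.)
In every case the truthful report is at least as good as any alternative, so it is a dominant strategy.

Yes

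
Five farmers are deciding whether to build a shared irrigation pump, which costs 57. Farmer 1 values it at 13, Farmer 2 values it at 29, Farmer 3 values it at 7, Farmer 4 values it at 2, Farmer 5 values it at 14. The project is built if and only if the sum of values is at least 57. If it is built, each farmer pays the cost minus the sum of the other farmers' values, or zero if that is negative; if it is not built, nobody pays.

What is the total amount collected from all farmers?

32

Total value 65 ≥ cost 57, so it is built.
Farmer 1: others sum to 52; max(0, 57 - 52) = 5.
Farmer 2: others sum to 36; max(0, 57 - 36) = 21.
Farmer 3: others sum to 58; max(0, 57 - 58) = 0.
Farmer 4: others sum to 63; max(0, 57 - 63) = 0.
Farmer 5: others sum to 51; max(0, 57 - 51) = 6.
Total collected = 5 + 21 + 0 + 0 + 6 = 32.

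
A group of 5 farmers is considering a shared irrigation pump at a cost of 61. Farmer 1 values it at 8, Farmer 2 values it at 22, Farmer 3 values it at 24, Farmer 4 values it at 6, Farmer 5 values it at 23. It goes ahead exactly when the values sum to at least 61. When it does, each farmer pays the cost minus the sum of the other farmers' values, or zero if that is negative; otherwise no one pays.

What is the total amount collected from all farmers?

Total value 83 ≥ cost 61, so it is built.
Farmer 1: others sum to 75; max(0, 61 - 75) = 0.
Farmer 2: others sum to 61; max(0, 61 - 61) = 0.
Farmer 3: others sum to 59; max(0, 61 - 59) = 2.
Farmer 4: others sum to 77; max(0, 61 - 77) = 0.
Farmer 5: others sum to 60; max(0, 61 - 60) = 1.
Total collected = 0 + 0 + 2 + 0 + 1 = 3.

3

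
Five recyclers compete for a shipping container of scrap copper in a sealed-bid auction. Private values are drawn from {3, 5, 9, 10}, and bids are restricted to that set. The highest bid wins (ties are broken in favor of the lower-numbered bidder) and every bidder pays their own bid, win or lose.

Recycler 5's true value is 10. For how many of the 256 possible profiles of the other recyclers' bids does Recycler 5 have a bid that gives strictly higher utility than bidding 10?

Others bid (3, 3, 3, 3): truth gives 0; bid 5 gives 5 > 0. Violating.
Others bid (3, 3, 3, 5): truth gives 0; bid 9 gives 1 > 0. Violating.
Others bid (3, 3, 3, 10): truth gives -10; bid 3 gives -3 > -10. Violating.
Others bid (3, 3, 5, 3): truth gives 0; bid 9 gives 1 > 0. Violating.
Others bid (3, 3, 3, 9): truth gives 0; no alternative beats it.
Others bid (3, 3, 5, 9): truth gives 0; no alternative beats it.
(Checking all 256 profiles: 191 have a profitable deviation, 65 do not.)

191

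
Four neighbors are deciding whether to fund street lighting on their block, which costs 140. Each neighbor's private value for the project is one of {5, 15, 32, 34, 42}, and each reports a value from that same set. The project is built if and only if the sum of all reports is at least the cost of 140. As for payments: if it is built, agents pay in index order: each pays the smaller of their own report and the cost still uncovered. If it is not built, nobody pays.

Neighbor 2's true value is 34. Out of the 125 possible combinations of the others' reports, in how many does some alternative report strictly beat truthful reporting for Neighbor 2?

Others report (32, 34, 42): truth gives 0; report 32 gives 2 > 0. Violating.
Others report (32, 42, 34): truth gives 0; report 32 gives 2 > 0. Violating.
Others report (32, 42, 42): truth gives 0; report 32 gives 2 > 0. Violating.
Others report (34, 32, 42): truth gives 0; report 32 gives 2 > 0. Violating.
Others report (5, 5, 5): truth gives 0; no alternative beats it.
Others report (5, 5, 15): truth gives 0; no alternative beats it.
(Checking all 125 profiles: 16 have a profitable deviation, 109 do not.)

16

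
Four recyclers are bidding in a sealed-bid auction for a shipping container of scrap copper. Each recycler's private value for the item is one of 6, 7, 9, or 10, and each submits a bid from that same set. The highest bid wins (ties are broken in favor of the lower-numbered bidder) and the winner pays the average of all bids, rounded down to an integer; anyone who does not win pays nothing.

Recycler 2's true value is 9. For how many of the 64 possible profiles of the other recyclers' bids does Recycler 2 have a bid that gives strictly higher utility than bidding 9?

23

Others bid (6, 6, 7): truth gives 2; bid 7 gives 3 > 2. Violating.
Others bid (6, 6, 10): truth gives 0; bid 10 gives 1 > 0. Violating.
Others bid (6, 7, 6): truth gives 2; bid 7 gives 3 > 2. Violating.
Others bid (6, 7, 7): truth gives 2; bid 7 gives 3 > 2. Violating.
Others bid (6, 6, 6): truth gives 3; no alternative beats it.
Others bid (6, 6, 9): truth gives 2; no alternative beats it.
(Checking all 64 profiles: 23 have a profitable deviation, 41 do not.)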